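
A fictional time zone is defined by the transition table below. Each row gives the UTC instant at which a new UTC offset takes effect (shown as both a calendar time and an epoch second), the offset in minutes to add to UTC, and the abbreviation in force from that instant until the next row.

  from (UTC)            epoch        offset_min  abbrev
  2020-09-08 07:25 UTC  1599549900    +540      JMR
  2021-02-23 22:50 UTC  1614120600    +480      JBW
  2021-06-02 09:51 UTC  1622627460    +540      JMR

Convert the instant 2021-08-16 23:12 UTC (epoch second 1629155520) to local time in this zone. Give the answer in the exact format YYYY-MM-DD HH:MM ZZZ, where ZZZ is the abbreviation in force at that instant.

2021-08-17 08:12 JMR

Query: 2021-08-16 23:12 UTC
Rule 3/3 (JMR, +09:00): 2021-06-02 09:51 UTC ≤ query < +∞
23·60 + 12 + 540 = 1932 min
1932 = 1·1440 + 492; 492 = 8·60 + 12 → 08:12, 2021-08-16 + 1 day = 2021-08-17
→ 2021-08-17 08:12 JMR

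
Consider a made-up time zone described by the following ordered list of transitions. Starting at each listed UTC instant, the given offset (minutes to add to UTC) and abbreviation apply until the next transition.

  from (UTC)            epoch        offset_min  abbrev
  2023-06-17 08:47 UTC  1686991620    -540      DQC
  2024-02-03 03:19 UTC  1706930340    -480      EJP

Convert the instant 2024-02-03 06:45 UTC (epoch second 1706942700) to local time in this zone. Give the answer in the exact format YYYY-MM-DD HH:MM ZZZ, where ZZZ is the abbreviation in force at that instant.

2024-02-02 22:45 EJP

Query: 2024-02-03 06:45 UTC
Rule 2/2 (EJP, -08:00): 2024-02-03 03:19 UTC ≤ query < +∞
6·60 + 45 - 480 = -75 min
-75 = -1·1440 + 1365; 1365 = 22·60 + 45 → 22:45, 2024-02-03 - 1 day = 2024-02-02
→ 2024-02-02 22:45 EJP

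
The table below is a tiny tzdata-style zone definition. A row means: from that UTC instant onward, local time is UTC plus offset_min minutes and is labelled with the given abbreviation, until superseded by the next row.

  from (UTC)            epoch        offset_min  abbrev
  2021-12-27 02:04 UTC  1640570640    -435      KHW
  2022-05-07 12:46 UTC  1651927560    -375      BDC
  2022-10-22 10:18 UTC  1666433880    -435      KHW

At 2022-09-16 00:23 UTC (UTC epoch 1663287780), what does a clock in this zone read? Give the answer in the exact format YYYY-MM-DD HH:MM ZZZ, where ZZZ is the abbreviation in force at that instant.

2022-09-15 18:08 BDC

Query: 2022-09-16 00:23 UTC
Rule 2/3 (BDC, -06:15): 2022-05-07 12:46 UTC ≤ query < 2022-10-22 10:18 UTC
0·60 + 23 - 375 = -352 min
-352 = -1·1440 + 1088; 1088 = 18·60 + 8 → 18:08, 2022-09-16 - 1 day = 2022-09-15
→ 2022-09-15 18:08 BDC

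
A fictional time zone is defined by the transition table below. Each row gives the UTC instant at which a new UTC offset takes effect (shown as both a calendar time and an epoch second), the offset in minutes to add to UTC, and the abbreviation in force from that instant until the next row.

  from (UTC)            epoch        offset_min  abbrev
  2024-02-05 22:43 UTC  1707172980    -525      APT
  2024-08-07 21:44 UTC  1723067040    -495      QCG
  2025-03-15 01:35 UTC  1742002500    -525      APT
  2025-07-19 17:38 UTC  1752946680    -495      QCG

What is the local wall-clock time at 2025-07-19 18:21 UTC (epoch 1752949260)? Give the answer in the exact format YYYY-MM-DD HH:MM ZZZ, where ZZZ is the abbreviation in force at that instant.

2025-07-19 10:06 QCG

Query: 2025-07-19 18:21 UTC
Rule 4/4 (QCG, -08:15): 2025-07-19 17:38 UTC ≤ query < +∞
18·60 + 21 - 495 = 606 min
606 = 0·1440 + 606; 606 = 10·60 + 6 → 10:06, same day
→ 2025-07-19 10:06 QCG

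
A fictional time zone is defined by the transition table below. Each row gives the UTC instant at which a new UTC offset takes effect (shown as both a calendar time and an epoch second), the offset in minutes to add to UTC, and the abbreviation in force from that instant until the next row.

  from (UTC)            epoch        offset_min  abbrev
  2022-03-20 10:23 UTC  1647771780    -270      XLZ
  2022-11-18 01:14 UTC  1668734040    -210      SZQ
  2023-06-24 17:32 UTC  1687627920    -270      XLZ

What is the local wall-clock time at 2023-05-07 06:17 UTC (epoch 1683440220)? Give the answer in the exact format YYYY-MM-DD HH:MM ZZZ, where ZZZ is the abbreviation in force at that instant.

2023-05-07 02:47 SZQ

Query: 2023-05-07 06:17 UTC
Rule 2/3 (SZQ, -03:30): 2022-11-18 01:14 UTC ≤ query < 2023-06-24 17:32 UTC
6·60 + 17 - 210 = 167 min
167 = 0·1440 + 167; 167 = 2·60 + 47 → 02:47, same day
→ 2023-05-07 02:47 SZQ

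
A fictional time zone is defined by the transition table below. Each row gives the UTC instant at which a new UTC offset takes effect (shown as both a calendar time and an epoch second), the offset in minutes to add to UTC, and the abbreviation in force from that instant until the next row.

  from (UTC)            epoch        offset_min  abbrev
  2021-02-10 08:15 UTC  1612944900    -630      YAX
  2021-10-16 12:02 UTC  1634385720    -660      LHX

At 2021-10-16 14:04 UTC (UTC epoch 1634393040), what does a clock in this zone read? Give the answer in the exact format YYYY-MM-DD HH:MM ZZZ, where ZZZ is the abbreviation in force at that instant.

Query: 2021-10-16 14:04 UTC
Rule 2/2 (LHX, -11:00): 2021-10-16 12:02 UTC ≤ query < +∞
14·60 + 4 - 660 = 184 min
184 = 0·1440 + 184; 184 = 3·60 + 4 → 03:04, same day
→ 2021-10-16 03:04 LHX

2021-10-16 03:04 LHX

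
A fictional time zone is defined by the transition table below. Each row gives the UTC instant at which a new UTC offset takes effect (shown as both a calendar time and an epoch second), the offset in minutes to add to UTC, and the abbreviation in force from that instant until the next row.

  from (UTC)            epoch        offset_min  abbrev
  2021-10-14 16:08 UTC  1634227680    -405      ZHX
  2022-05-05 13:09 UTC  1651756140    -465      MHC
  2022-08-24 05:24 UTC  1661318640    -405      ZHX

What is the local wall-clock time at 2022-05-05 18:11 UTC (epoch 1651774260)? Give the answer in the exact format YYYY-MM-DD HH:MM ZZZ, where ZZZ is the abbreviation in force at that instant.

2022-05-05 10:26 MHC

Query: 2022-05-05 18:11 UTC
Rule 2/3 (MHC, -07:45): 2022-05-05 13:09 UTC ≤ query < 2022-08-24 05:24 UTC
18·60 + 11 - 465 = 626 min
626 = 0·1440 + 626; 626 = 10·60 + 26 → 10:26, same day
→ 2022-05-05 10:26 MHC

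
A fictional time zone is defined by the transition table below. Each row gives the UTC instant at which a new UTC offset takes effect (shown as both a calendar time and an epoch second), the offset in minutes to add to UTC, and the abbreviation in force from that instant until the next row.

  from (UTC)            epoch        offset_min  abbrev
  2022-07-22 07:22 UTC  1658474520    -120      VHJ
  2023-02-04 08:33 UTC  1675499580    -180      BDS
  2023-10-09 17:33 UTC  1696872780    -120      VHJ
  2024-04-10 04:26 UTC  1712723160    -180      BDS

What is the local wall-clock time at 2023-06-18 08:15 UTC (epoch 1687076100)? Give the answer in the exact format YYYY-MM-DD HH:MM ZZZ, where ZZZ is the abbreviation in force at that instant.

2023-06-18 05:15 BDS

Query: 2023-06-18 08:15 UTC
Rule 2/4 (BDS, -03:00): 2023-02-04 08:33 UTC ≤ query < 2023-10-09 17:33 UTC
8·60 + 15 - 180 = 315 min
315 = 0·1440 + 315; 315 = 5·60 + 15 → 05:15, same day
→ 2023-06-18 05:15 BDS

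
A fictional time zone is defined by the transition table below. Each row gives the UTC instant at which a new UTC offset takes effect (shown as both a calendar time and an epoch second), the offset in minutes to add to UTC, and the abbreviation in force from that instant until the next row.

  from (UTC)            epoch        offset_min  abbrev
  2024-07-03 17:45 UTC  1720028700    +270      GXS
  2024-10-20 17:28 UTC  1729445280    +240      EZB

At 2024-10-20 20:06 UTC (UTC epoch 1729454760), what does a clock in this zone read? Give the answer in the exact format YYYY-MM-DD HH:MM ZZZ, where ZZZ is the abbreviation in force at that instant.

Query: 2024-10-20 20:06 UTC
Rule 2/2 (EZB, +04:00): 2024-10-20 17:28 UTC ≤ query < +∞
20·60 + 6 + 240 = 1446 min
1446 = 1·1440 + 6; 6 = 0·60 + 6 → 00:06, 2024-10-20 + 1 day = 2024-10-21
→ 2024-10-21 00:06 EZB

2024-10-21 00:06 EZB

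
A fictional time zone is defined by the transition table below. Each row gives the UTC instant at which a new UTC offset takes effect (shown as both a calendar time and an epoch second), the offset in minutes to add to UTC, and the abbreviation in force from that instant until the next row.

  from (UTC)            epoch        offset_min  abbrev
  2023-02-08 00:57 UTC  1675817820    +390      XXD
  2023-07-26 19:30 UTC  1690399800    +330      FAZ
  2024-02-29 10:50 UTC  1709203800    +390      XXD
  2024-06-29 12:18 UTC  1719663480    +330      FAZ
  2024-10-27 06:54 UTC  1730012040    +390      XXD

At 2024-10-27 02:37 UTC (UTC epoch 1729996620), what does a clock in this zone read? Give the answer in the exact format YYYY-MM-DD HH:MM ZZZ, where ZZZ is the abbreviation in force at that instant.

2024-10-27 08:07 FAZ

Query: 2024-10-27 02:37 UTC
Rule 4/5 (FAZ, +05:30): 2024-06-29 12:18 UTC ≤ query < 2024-10-27 06:54 UTC
2·60 + 37 + 330 = 487 min
487 = 0·1440 + 487; 487 = 8·60 + 7 → 08:07, same day
→ 2024-10-27 08:07 FAZ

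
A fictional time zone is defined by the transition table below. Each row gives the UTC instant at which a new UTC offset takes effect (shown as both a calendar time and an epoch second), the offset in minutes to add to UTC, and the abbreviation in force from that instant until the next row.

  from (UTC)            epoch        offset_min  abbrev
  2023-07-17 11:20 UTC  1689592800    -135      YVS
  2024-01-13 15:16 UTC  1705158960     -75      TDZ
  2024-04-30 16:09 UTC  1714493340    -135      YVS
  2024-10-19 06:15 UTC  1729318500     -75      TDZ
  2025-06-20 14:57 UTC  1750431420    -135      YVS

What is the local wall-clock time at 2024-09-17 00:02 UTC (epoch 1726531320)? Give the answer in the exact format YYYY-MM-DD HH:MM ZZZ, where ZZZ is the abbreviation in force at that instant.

Query: 2024-09-17 00:02 UTC
Rule 3/5 (YVS, -02:15): 2024-04-30 16:09 UTC ≤ query < 2024-10-19 06:15 UTC
0·60 + 2 - 135 = -133 min
-133 = -1·1440 + 1307; 1307 = 21·60 + 47 → 21:47, 2024-09-17 - 1 day = 2024-09-16
→ 2024-09-16 21:47 YVS

2024-09-16 21:47 YVS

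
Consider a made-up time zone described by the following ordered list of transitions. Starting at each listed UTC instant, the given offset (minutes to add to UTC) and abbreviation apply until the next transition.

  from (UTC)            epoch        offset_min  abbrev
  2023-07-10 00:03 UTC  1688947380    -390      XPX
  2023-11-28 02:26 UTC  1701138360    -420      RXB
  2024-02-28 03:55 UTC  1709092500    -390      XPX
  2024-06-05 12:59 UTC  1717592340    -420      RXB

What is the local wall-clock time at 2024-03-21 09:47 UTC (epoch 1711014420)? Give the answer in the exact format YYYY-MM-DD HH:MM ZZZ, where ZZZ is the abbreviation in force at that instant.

Query: 2024-03-21 09:47 UTC
Rule 3/4 (XPX, -06:30): 2024-02-28 03:55 UTC ≤ query < 2024-06-05 12:59 UTC
9·60 + 47 - 390 = 197 min
197 = 0·1440 + 197; 197 = 3·60 + 17 → 03:17, same day
→ 2024-03-21 03:17 XPX

2024-03-21 03:17 XPX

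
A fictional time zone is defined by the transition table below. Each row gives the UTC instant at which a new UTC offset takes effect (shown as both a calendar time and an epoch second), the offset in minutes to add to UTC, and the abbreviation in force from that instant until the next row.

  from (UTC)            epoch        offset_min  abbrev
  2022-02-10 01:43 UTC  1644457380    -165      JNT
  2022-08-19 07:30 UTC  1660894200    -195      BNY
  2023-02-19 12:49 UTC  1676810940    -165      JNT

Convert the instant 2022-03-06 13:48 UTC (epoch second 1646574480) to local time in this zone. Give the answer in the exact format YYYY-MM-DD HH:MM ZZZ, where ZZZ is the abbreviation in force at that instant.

2022-03-06 11:03 JNT

Query: 2022-03-06 13:48 UTC
Rule 1/3 (JNT, -02:45): 2022-02-10 01:43 UTC ≤ query < 2022-08-19 07:30 UTC
13·60 + 48 - 165 = 663 min
663 = 0·1440 + 663; 663 = 11·60 + 3 → 11:03, same day
→ 2022-03-06 11:03 JNT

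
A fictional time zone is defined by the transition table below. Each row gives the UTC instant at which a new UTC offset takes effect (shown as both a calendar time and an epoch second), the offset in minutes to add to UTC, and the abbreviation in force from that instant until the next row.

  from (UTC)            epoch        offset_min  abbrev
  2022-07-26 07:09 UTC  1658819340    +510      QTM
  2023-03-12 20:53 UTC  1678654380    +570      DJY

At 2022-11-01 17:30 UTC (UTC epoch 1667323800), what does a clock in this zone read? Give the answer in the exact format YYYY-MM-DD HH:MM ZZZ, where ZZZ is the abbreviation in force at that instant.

Query: 2022-11-01 17:30 UTC
Rule 1/2 (QTM, +08:30): 2022-07-26 07:09 UTC ≤ query < 2023-03-12 20:53 UTC
17·60 + 30 + 510 = 1560 min
1560 = 1·1440 + 120; 120 = 2·60 + 0 → 02:00, 2022-11-01 + 1 day = 2022-11-02
→ 2022-11-02 02:00 QTM

2022-11-02 02:00 QTM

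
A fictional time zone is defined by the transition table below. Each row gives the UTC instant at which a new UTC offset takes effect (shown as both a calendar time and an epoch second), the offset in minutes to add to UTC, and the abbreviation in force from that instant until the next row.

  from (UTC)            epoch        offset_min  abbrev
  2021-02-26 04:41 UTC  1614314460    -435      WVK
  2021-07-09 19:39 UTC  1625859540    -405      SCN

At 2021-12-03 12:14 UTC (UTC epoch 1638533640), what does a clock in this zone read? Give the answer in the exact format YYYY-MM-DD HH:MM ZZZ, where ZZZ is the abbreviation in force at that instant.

Query: 2021-12-03 12:14 UTC
Rule 2/2 (SCN, -06:45): 2021-07-09 19:39 UTC ≤ query < +∞
12·60 + 14 - 405 = 329 min
329 = 0·1440 + 329; 329 = 5·60 + 29 → 05:29, same day
→ 2021-12-03 05:29 SCN

2021-12-03 05:29 SCN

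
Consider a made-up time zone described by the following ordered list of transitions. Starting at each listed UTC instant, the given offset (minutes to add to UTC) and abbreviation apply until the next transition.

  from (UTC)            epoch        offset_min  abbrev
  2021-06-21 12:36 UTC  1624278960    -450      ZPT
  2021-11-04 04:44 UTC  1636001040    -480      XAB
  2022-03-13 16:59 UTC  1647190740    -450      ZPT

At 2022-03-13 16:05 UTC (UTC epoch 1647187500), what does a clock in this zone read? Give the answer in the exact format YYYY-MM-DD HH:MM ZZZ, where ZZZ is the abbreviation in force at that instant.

2022-03-13 08:05 XAB

Query: 2022-03-13 16:05 UTC
Rule 2/3 (XAB, -08:00): 2021-11-04 04:44 UTC ≤ query < 2022-03-13 16:59 UTC
16·60 + 5 - 480 = 485 min
485 = 0·1440 + 485; 485 = 8·60 + 5 → 08:05, same day
→ 2022-03-13 08:05 XAB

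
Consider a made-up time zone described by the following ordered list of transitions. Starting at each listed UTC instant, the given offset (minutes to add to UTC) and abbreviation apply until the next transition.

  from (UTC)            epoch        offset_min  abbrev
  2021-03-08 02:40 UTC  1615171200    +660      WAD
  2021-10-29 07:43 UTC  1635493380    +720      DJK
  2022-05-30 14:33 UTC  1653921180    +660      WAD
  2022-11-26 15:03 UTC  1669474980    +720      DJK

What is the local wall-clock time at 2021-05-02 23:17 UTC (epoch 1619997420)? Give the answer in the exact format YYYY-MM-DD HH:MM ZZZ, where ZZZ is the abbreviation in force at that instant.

Query: 2021-05-02 23:17 UTC
Rule 1/4 (WAD, +11:00): 2021-03-08 02:40 UTC ≤ query < 2021-10-29 07:43 UTC
23·60 + 17 + 660 = 2057 min
2057 = 1·1440 + 617; 617 = 10·60 + 17 → 10:17, 2021-05-02 + 1 day = 2021-05-03
→ 2021-05-03 10:17 WAD

2021-05-03 10:17 WAD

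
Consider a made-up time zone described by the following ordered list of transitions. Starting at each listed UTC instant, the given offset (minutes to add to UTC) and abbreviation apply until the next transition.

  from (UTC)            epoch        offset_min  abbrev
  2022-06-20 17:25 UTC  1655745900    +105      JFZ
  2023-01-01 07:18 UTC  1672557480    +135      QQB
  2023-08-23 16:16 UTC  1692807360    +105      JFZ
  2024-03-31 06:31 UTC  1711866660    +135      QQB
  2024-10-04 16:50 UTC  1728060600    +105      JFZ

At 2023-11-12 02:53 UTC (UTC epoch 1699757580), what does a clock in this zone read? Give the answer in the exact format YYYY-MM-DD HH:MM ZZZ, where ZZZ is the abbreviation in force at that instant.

Query: 2023-11-12 02:53 UTC
Rule 3/5 (JFZ, +01:45): 2023-08-23 16:16 UTC ≤ query < 2024-03-31 06:31 UTC
2·60 + 53 + 105 = 278 min
278 = 0·1440 + 278; 278 = 4·60 + 38 → 04:38, same day
→ 2023-11-12 04:38 JFZ

2023-11-12 04:38 JFZ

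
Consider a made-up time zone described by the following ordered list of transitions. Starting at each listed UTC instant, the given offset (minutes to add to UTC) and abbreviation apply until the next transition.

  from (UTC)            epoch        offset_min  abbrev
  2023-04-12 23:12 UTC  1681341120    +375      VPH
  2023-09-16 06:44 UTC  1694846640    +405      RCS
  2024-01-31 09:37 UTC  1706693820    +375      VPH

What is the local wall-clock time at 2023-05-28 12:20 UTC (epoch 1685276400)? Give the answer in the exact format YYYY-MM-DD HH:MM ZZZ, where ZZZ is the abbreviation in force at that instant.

2023-05-28 18:35 VPH

Query: 2023-05-28 12:20 UTC
Rule 1/3 (VPH, +06:15): 2023-04-12 23:12 UTC ≤ query < 2023-09-16 06:44 UTC
12·60 + 20 + 375 = 1115 min
1115 = 0·1440 + 1115; 1115 = 18·60 + 35 → 18:35, same day
→ 2023-05-28 18:35 VPH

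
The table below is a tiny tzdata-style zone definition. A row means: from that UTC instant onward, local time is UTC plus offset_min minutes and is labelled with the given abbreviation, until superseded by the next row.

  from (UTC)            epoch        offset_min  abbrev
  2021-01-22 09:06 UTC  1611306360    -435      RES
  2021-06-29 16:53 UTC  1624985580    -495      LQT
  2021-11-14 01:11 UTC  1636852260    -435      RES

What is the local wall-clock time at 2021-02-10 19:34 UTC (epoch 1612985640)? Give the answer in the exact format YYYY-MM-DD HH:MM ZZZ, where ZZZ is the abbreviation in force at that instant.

2021-02-10 12:19 RES

Query: 2021-02-10 19:34 UTC
Rule 1/3 (RES, -07:15): 2021-01-22 09:06 UTC ≤ query < 2021-06-29 16:53 UTC
19·60 + 34 - 435 = 739 min
739 = 0·1440 + 739; 739 = 12·60 + 19 → 12:19, same day
→ 2021-02-10 12:19 RES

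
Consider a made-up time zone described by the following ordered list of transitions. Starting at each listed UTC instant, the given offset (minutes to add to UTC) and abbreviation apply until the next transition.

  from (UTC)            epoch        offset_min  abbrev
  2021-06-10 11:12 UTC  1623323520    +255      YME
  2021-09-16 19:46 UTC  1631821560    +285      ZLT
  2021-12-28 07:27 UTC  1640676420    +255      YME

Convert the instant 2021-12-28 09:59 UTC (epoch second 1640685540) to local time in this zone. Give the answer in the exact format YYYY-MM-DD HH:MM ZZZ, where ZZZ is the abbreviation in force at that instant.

2021-12-28 14:14 YME

Query: 2021-12-28 09:59 UTC
Rule 3/3 (YME, +04:15): 2021-12-28 07:27 UTC ≤ query < +∞
9·60 + 59 + 255 = 854 min
854 = 0·1440 + 854; 854 = 14·60 + 14 → 14:14, same day
→ 2021-12-28 14:14 YME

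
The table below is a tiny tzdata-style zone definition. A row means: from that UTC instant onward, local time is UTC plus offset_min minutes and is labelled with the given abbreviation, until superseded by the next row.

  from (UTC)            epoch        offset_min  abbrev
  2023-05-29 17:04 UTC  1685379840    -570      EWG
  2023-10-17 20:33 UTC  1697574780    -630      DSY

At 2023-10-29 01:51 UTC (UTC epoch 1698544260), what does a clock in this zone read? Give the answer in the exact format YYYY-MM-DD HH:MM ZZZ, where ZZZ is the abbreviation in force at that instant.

2023-10-28 15:21 DSY

Query: 2023-10-29 01:51 UTC
Rule 2/2 (DSY, -10:30): 2023-10-17 20:33 UTC ≤ query < +∞
1·60 + 51 - 630 = -519 min
-519 = -1·1440 + 921; 921 = 15·60 + 21 → 15:21, 2023-10-29 - 1 day = 2023-10-28
→ 2023-10-28 15:21 DSY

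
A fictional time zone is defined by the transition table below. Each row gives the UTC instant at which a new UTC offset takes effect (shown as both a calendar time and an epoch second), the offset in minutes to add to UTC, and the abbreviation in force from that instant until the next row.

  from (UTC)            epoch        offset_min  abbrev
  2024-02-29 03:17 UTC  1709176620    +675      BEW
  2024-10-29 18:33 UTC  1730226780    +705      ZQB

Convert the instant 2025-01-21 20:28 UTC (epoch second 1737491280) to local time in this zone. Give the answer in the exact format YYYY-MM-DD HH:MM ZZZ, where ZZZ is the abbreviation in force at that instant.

Query: 2025-01-21 20:28 UTC
Rule 2/2 (ZQB, +11:45): 2024-10-29 18:33 UTC ≤ query < +∞
20·60 + 28 + 705 = 1933 min
1933 = 1·1440 + 493; 493 = 8·60 + 13 → 08:13, 2025-01-21 + 1 day = 2025-01-22
→ 2025-01-22 08:13 ZQB

2025-01-22 08:13 ZQB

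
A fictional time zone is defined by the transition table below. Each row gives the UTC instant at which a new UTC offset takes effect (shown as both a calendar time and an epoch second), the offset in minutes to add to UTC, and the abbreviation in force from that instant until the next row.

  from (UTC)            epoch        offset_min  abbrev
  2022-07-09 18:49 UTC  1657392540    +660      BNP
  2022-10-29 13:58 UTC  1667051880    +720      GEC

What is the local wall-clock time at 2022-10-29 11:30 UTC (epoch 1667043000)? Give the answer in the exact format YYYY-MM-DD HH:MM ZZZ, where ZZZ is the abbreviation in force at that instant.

Query: 2022-10-29 11:30 UTC
Rule 1/2 (BNP, +11:00): 2022-07-09 18:49 UTC ≤ query < 2022-10-29 13:58 UTC
11·60 + 30 + 660 = 1350 min
1350 = 0·1440 + 1350; 1350 = 22·60 + 30 → 22:30, same day
→ 2022-10-29 22:30 BNP

2022-10-29 22:30 BNP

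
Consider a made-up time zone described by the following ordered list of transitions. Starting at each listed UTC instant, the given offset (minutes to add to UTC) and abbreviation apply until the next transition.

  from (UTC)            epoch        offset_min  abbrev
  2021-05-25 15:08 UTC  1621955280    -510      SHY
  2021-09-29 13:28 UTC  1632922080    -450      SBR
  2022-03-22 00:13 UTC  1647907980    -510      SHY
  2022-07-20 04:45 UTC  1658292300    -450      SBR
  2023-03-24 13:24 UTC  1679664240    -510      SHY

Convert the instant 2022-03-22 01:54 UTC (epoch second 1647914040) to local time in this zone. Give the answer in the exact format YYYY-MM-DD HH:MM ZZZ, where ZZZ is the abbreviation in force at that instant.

2022-03-21 17:24 SHY

Query: 2022-03-22 01:54 UTC
Rule 3/5 (SHY, -08:30): 2022-03-22 00:13 UTC ≤ query < 2022-07-20 04:45 UTC
1·60 + 54 - 510 = -396 min
-396 = -1·1440 + 1044; 1044 = 17·60 + 24 → 17:24, 2022-03-22 - 1 day = 2022-03-21
→ 2022-03-21 17:24 SHY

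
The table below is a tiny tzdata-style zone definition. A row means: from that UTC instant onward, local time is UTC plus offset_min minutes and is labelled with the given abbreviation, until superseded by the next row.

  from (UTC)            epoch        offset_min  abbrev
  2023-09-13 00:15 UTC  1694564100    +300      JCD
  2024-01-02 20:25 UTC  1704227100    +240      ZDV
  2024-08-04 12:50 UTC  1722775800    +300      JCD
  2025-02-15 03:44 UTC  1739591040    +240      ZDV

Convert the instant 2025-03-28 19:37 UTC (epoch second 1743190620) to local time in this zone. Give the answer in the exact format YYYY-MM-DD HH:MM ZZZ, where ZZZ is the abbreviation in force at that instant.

Query: 2025-03-28 19:37 UTC
Rule 4/4 (ZDV, +04:00): 2025-02-15 03:44 UTC ≤ query < +∞
19·60 + 37 + 240 = 1417 min
1417 = 0·1440 + 1417; 1417 = 23·60 + 37 → 23:37, same day
→ 2025-03-28 23:37 ZDV

2025-03-28 23:37 ZDV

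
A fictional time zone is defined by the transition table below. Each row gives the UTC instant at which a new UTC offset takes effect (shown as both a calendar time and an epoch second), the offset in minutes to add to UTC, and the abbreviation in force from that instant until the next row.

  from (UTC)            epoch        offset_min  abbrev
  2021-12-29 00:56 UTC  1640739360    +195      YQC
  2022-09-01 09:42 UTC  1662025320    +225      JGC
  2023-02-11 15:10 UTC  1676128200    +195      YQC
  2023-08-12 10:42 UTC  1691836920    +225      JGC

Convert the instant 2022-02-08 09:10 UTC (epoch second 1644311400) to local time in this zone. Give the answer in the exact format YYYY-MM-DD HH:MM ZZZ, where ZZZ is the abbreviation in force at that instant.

2022-02-08 12:25 YQC

Query: 2022-02-08 09:10 UTC
Rule 1/4 (YQC, +03:15): 2021-12-29 00:56 UTC ≤ query < 2022-09-01 09:42 UTC
9·60 + 10 + 195 = 745 min
745 = 0·1440 + 745; 745 = 12·60 + 25 → 12:25, same day
→ 2022-02-08 12:25 YQC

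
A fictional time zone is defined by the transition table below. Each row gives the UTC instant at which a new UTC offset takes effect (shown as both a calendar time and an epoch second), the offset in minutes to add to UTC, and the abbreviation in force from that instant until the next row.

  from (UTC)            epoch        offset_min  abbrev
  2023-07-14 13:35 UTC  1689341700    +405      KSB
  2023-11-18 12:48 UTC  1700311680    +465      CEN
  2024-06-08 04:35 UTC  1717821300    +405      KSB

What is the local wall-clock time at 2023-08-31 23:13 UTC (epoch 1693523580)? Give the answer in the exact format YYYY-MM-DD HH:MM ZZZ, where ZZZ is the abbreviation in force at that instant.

2023-09-01 05:58 KSB

Query: 2023-08-31 23:13 UTC
Rule 1/3 (KSB, +06:45): 2023-07-14 13:35 UTC ≤ query < 2023-11-18 12:48 UTC
23·60 + 13 + 405 = 1798 min
1798 = 1·1440 + 358; 358 = 5·60 + 58 → 05:58, 2023-08-31 + 1 day = 2023-09-01
→ 2023-09-01 05:58 KSB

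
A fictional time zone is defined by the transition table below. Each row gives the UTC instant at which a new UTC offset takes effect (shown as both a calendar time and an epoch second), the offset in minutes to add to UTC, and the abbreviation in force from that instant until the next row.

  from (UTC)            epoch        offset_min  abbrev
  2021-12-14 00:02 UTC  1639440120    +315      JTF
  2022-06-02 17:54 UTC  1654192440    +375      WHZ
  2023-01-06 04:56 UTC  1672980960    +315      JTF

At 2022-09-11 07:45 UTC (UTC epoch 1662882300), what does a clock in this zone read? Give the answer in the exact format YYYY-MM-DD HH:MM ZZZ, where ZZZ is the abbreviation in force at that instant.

2022-09-11 14:00 WHZ

Query: 2022-09-11 07:45 UTC
Rule 2/3 (WHZ, +06:15): 2022-06-02 17:54 UTC ≤ query < 2023-01-06 04:56 UTC
7·60 + 45 + 375 = 840 min
840 = 0·1440 + 840; 840 = 14·60 + 0 → 14:00, same day
→ 2022-09-11 14:00 WHZ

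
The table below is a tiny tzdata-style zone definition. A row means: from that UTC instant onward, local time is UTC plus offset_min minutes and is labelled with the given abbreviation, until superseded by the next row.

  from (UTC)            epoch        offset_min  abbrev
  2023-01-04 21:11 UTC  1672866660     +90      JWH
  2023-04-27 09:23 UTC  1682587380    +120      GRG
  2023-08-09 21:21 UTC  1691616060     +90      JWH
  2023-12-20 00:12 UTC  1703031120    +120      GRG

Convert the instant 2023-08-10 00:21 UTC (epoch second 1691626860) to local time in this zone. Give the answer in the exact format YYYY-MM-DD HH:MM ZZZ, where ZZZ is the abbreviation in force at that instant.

2023-08-10 01:51 JWH

Query: 2023-08-10 00:21 UTC
Rule 3/4 (JWH, +01:30): 2023-08-09 21:21 UTC ≤ query < 2023-12-20 00:12 UTC
0·60 + 21 + 90 = 111 min
111 = 0·1440 + 111; 111 = 1·60 + 51 → 01:51, same day
→ 2023-08-10 01:51 JWH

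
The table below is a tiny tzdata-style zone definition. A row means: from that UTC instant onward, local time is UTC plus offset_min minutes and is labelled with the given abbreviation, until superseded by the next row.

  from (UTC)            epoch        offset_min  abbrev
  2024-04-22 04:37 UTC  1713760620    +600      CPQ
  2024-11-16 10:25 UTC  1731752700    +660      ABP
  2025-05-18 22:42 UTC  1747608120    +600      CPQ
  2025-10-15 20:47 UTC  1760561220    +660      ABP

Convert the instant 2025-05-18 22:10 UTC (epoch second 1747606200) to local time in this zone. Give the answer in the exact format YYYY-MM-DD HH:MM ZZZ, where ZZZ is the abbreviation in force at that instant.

2025-05-19 09:10 ABP

Query: 2025-05-18 22:10 UTC
Rule 2/4 (ABP, +11:00): 2024-11-16 10:25 UTC ≤ query < 2025-05-18 22:42 UTC
22·60 + 10 + 660 = 1990 min
1990 = 1·1440 + 550; 550 = 9·60 + 10 → 09:10, 2025-05-18 + 1 day = 2025-05-19
→ 2025-05-19 09:10 ABP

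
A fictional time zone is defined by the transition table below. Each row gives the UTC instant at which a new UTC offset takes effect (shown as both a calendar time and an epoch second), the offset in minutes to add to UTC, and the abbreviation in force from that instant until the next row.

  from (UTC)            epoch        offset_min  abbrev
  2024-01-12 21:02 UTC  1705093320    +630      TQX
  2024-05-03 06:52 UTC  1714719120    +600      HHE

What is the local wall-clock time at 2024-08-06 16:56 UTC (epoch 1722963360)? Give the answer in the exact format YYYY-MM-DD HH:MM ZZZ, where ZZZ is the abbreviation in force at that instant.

Query: 2024-08-06 16:56 UTC
Rule 2/2 (HHE, +10:00): 2024-05-03 06:52 UTC ≤ query < +∞
16·60 + 56 + 600 = 1616 min
1616 = 1·1440 + 176; 176 = 2·60 + 56 → 02:56, 2024-08-06 + 1 day = 2024-08-07
→ 2024-08-07 02:56 HHE

2024-08-07 02:56 HHE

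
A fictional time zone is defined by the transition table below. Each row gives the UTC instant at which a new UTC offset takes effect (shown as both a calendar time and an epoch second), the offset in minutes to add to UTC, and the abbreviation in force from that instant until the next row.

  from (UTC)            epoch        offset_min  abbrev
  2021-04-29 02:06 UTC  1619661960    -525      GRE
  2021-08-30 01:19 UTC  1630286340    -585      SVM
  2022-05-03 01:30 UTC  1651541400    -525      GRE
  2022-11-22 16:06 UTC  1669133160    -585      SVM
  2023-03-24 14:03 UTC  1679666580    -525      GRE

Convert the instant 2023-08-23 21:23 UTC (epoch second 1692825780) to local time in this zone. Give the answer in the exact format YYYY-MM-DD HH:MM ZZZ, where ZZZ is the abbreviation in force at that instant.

2023-08-23 12:38 GRE

Query: 2023-08-23 21:23 UTC
Rule 5/5 (GRE, -08:45): 2023-03-24 14:03 UTC ≤ query < +∞
21·60 + 23 - 525 = 758 min
758 = 0·1440 + 758; 758 = 12·60 + 38 → 12:38, same day
→ 2023-08-23 12:38 GRE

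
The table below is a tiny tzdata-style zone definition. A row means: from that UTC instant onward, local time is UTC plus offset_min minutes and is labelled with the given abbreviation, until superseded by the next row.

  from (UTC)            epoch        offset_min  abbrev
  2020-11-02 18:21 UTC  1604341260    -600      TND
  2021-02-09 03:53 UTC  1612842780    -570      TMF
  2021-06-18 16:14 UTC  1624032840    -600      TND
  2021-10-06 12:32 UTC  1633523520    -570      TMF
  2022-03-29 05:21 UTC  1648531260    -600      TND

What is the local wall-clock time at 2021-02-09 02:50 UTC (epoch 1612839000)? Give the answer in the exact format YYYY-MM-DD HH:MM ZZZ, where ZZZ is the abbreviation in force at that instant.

2021-02-08 16:50 TND

Query: 2021-02-09 02:50 UTC
Rule 1/5 (TND, -10:00): 2020-11-02 18:21 UTC ≤ query < 2021-02-09 03:53 UTC
2·60 + 50 - 600 = -430 min
-430 = -1·1440 + 1010; 1010 = 16·60 + 50 → 16:50, 2021-02-09 - 1 day = 2021-02-08
→ 2021-02-08 16:50 TND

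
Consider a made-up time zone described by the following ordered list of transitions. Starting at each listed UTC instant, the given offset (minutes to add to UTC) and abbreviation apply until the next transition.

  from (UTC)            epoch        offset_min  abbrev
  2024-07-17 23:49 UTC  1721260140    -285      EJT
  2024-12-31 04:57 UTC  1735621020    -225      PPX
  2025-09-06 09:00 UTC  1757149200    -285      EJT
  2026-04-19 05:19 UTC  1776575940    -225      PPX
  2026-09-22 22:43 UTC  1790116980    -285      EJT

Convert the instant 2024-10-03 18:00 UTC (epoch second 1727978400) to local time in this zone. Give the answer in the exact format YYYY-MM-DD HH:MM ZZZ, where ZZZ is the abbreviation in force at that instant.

2024-10-03 13:15 EJT

Query: 2024-10-03 18:00 UTC
Rule 1/5 (EJT, -04:45): 2024-07-17 23:49 UTC ≤ query < 2024-12-31 04:57 UTC
18·60 + 0 - 285 = 795 min
795 = 0·1440 + 795; 795 = 13·60 + 15 → 13:15, same day
→ 2024-10-03 13:15 EJT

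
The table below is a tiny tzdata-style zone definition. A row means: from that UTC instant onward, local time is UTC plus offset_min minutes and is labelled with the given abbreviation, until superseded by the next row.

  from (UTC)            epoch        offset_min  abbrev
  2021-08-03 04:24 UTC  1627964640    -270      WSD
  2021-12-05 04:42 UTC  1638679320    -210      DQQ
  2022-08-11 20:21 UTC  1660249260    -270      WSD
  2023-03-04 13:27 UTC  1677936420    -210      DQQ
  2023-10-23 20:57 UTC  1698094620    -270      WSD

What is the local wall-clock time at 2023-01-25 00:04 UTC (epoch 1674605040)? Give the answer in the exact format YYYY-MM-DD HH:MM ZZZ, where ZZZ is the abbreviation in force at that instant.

2023-01-24 19:34 WSD

Query: 2023-01-25 00:04 UTC
Rule 3/5 (WSD, -04:30): 2022-08-11 20:21 UTC ≤ query < 2023-03-04 13:27 UTC
0·60 + 4 - 270 = -266 min
-266 = -1·1440 + 1174; 1174 = 19·60 + 34 → 19:34, 2023-01-25 - 1 day = 2023-01-24
→ 2023-01-24 19:34 WSD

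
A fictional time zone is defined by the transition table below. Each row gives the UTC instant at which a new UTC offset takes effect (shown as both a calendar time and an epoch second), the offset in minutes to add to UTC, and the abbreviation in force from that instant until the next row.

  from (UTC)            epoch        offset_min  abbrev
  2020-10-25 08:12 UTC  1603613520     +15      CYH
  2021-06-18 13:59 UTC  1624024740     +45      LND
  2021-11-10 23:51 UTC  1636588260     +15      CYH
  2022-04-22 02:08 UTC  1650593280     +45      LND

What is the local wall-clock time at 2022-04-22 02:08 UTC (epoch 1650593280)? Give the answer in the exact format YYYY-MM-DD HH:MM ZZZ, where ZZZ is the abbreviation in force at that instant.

2022-04-22 02:53 LND

Query: 2022-04-22 02:08 UTC
Rule 4/4 (LND, +00:45): 2022-04-22 02:08 UTC ≤ query < +∞
2·60 + 8 + 45 = 173 min
173 = 0·1440 + 173; 173 = 2·60 + 53 → 02:53, same day
→ 2022-04-22 02:53 LND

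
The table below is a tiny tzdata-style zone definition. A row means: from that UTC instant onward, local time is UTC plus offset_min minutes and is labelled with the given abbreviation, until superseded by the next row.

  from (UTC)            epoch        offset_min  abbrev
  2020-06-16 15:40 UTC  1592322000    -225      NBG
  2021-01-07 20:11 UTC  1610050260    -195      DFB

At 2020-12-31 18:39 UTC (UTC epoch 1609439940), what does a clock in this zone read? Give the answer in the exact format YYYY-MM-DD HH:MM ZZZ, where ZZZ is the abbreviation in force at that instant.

2020-12-31 14:54 NBG

Query: 2020-12-31 18:39 UTC
Rule 1/2 (NBG, -03:45): 2020-06-16 15:40 UTC ≤ query < 2021-01-07 20:11 UTC
18·60 + 39 - 225 = 894 min
894 = 0·1440 + 894; 894 = 14·60 + 54 → 14:54, same day
→ 2020-12-31 14:54 NBG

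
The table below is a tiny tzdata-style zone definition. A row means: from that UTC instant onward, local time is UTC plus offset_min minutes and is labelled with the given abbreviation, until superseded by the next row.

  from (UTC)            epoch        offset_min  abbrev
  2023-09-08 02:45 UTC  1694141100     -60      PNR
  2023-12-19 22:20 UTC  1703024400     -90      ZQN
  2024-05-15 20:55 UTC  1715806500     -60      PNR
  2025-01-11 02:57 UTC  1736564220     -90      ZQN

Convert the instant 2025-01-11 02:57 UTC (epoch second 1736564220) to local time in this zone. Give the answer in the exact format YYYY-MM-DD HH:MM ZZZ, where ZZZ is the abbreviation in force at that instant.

2025-01-11 01:27 ZQN

Query: 2025-01-11 02:57 UTC
Rule 4/4 (ZQN, -01:30): 2025-01-11 02:57 UTC ≤ query < +∞
2·60 + 57 - 90 = 87 min
87 = 0·1440 + 87; 87 = 1·60 + 27 → 01:27, same day
→ 2025-01-11 01:27 ZQN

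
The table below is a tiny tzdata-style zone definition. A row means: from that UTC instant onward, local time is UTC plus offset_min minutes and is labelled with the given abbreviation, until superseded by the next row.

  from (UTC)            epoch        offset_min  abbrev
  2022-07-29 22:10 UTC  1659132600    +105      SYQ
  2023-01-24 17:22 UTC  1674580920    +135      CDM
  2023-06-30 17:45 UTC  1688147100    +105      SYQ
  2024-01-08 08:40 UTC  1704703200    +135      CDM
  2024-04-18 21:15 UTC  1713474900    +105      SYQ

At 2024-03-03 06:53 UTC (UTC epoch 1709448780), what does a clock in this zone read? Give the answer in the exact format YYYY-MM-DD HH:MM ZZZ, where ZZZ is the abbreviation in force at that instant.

Query: 2024-03-03 06:53 UTC
Rule 4/5 (CDM, +02:15): 2024-01-08 08:40 UTC ≤ query < 2024-04-18 21:15 UTC
6·60 + 53 + 135 = 548 min
548 = 0·1440 + 548; 548 = 9·60 + 8 → 09:08, same day
→ 2024-03-03 09:08 CDM

2024-03-03 09:08 CDM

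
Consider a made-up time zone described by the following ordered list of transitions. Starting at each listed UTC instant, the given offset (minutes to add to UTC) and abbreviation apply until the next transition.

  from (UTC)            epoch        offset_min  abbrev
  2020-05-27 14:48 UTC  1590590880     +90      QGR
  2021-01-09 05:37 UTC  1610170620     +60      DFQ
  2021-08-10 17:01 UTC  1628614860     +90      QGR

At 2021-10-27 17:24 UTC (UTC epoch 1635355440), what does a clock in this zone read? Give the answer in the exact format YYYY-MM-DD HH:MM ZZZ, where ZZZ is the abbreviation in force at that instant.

Query: 2021-10-27 17:24 UTC
Rule 3/3 (QGR, +01:30): 2021-08-10 17:01 UTC ≤ query < +∞
17·60 + 24 + 90 = 1134 min
1134 = 0·1440 + 1134; 1134 = 18·60 + 54 → 18:54, same day
→ 2021-10-27 18:54 QGR

2021-10-27 18:54 QGR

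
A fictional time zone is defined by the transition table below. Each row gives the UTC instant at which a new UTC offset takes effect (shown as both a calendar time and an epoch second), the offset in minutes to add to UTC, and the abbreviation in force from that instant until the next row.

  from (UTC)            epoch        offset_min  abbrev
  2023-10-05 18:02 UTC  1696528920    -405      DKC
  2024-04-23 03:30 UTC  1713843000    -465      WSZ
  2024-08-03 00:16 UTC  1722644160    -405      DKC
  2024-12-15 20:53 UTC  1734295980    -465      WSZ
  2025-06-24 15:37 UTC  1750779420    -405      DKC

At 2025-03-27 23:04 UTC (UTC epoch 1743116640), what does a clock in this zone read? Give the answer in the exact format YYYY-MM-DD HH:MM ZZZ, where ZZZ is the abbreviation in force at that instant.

2025-03-27 15:19 WSZ

Query: 2025-03-27 23:04 UTC
Rule 4/5 (WSZ, -07:45): 2024-12-15 20:53 UTC ≤ query < 2025-06-24 15:37 UTC
23·60 + 4 - 465 = 919 min
919 = 0·1440 + 919; 919 = 15·60 + 19 → 15:19, same day
→ 2025-03-27 15:19 WSZ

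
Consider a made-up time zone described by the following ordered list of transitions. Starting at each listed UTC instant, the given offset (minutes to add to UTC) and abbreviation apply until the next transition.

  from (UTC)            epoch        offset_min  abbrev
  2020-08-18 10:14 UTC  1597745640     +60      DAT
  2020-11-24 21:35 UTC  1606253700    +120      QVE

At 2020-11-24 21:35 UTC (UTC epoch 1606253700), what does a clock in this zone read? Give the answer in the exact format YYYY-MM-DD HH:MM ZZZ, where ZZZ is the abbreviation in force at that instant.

2020-11-24 23:35 QVE

Query: 2020-11-24 21:35 UTC
Rule 2/2 (QVE, +02:00): 2020-11-24 21:35 UTC ≤ query < +∞
21·60 + 35 + 120 = 1415 min
1415 = 0·1440 + 1415; 1415 = 23·60 + 35 → 23:35, same day
→ 2020-11-24 23:35 QVE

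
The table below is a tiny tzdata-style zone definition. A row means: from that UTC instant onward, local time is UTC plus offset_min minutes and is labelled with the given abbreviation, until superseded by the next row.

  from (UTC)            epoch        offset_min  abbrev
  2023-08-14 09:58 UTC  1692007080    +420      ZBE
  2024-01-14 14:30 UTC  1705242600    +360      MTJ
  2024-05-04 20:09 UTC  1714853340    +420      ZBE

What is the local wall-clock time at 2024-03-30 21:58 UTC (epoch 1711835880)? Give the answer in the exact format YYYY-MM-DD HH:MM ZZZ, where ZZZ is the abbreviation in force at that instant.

Query: 2024-03-30 21:58 UTC
Rule 2/3 (MTJ, +06:00): 2024-01-14 14:30 UTC ≤ query < 2024-05-04 20:09 UTC
21·60 + 58 + 360 = 1678 min
1678 = 1·1440 + 238; 238 = 3·60 + 58 → 03:58, 2024-03-30 + 1 day = 2024-03-31
→ 2024-03-31 03:58 MTJ

2024-03-31 03:58 MTJ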